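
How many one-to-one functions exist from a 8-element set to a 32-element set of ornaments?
P(32,8) = 32!/(32-8)! = 424097856000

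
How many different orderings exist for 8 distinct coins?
8! = 40320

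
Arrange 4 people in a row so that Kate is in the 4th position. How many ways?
Fix one position: (4-1)! = 6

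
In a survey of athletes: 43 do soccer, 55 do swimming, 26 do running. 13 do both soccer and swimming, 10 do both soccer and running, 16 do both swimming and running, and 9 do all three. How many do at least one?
|A∪B∪C| = 43+55+26-13-10-16+9 = 94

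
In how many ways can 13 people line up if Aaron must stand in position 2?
Fix one position: (13-1)! = 479001600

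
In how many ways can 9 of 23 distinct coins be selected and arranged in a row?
P(23,9) = 23!/(23-9)! = 296541907200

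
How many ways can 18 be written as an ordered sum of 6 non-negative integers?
C(18+6-1, 6-1) = C(23, 5) = 33649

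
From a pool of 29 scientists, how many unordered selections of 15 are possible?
C(29,15) = 29!/(15!×14!) = 77558760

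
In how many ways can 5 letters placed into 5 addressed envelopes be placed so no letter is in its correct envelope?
!5 = Σ_{j=0}^{5} (-1)^j·5!/j! = 120 - 120 + 60 - 20 + 5 - 1 = 44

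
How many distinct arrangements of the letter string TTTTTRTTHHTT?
12! / (9! × 2! × 1!) = 660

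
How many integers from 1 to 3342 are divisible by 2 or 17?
⌊3342/2⌋ + ⌊3342/17⌋ - ⌊3342/34⌋ = 1671 + 196 - 98 = 1769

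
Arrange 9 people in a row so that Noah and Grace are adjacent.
Treat as block: (9-1)! × 2! = 40320 × 2 = 80640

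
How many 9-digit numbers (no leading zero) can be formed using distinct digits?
First digit: 9 choices (nonzero). Then descending: 9 × 9 × 8 × 7 × 6 × 5 × 4 × 3 × 2 = 3265920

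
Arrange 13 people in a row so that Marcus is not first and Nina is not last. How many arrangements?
By inclusion-exclusion: 13! - 2×(13-1)! + (13-2)! = 6227020800 - 958003200 + 39916800 = 5308934400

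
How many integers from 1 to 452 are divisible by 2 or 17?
⌊452/2⌋ + ⌊452/17⌋ - ⌊452/34⌋ = 226 + 26 - 13 = 239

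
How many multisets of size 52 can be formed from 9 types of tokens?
C(52+9-1, 9-1) = C(60, 8) = 2558620845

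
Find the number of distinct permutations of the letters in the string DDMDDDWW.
8! / (1! × 5! × 2!) = 168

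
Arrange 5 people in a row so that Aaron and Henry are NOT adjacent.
Total - adjacent = 5! - (5-1)!×2 = 120 - 48 = 72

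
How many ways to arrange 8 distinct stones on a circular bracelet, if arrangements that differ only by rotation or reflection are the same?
(8-1)!/2 = 5040/2 = 2520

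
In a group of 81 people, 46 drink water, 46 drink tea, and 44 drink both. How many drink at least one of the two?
|A∪B| = |A| + |B| - |A∩B| = 46 + 46 - 44 = 48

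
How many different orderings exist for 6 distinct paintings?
6! = 720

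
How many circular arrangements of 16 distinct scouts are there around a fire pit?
Circular: fix one position, arrange the rest. (16-1)! = 1307674368000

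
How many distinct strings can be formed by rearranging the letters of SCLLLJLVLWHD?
12! / (1! × 1! × 1! × 1! × 5! × 1! × 1! × 1!) = 3991680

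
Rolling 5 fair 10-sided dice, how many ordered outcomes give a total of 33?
Coefficient of x^33 in (x + x² + ... + x^10)^5. By inclusion-exclusion on dice exceeding 10: Σ_j (-1)^j C(5,j)·C(33-1-10j, 4) = C(5,0)·C(32,4) - C(5,1)·C(22,4) + C(5,2)·C(12,4) = 1·35960 - 5·7315 + 10·495 = 4335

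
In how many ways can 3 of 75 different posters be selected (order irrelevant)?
C(75,3) = 75!/(3!×72!) = 67525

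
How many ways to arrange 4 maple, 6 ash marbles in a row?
10! / (4! × 6!) = 210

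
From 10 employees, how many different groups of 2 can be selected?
C(10,2) = 10!/(2!×8!) = 45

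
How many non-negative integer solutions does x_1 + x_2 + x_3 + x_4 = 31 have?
C(31+4-1, 4-1) = C(34, 3) = 5984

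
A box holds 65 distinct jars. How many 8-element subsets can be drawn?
C(65,8) = 65!/(8!×57!) = 5047381560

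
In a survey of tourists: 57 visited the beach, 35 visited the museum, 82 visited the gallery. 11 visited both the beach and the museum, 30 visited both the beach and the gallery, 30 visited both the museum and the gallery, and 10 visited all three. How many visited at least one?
|A∪B∪C| = 57+35+82-11-30-30+10 = 113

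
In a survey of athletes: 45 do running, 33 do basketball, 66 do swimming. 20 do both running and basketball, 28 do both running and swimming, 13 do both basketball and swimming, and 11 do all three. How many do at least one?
|A∪B∪C| = 45+33+66-20-28-13+11 = 94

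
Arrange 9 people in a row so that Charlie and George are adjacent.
Treat as block: (9-1)! × 2! = 40320 × 2 = 80640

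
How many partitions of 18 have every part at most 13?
Let r_j(i) = number of partitions of i into parts ≤ j, for i = 0..18. r_1(i) = 1 for all i; r_j(i) = r_{j-1}(i) + r_j(i-j). Rows j = 2..13: ≤2: 1 1 2 2 3 3 4 4 5 5 6 6 7 7 8 8 9 9 10; ≤3: 1 1 2 3 4 5 7 8 10 12 14 16 19 21 24 27 30 33 37; ≤4: 1 1 2 3 5 6 9 11 15 18 23 27 34 39 47 54 64 72 84; ≤5: 1 1 2 3 5 7 10 13 18 23 30 37 47 57 70 84 101 119 141; ≤6: 1 1 2 3 5 7 11 14 20 26 35 44 58 71 90 110 136 163 199; ≤7: 1 1 2 3 5 7 11 15 21 28 38 49 65 82 105 131 164 201 248; ≤8: 1 1 2 3 5 7 11 15 22 29 40 52 70 89 116 146 186 230 288; ≤9: 1 1 2 3 5 7 11 15 22 30 41 54 73 94 123 157 201 252 318; ≤10: 1 1 2 3 5 7 11 15 22 30 42 55 75 97 128 164 212 267 340; ≤11: 1 1 2 3 5 7 11 15 22 30 42 56 76 99 131 169 219 278 355; ≤12: 1 1 2 3 5 7 11 15 22 30 42 56 77 100 133 172 224 285 366; ≤13: 1 1 2 3 5 7 11 15 22 30 42 56 77 101 134 174 227 290 373. r_13(18) = 373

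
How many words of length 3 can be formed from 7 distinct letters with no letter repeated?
P(7,3) = 7!/(7-3)! = 210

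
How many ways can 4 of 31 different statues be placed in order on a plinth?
P(31,4) = 31!/(31-4)! = 755160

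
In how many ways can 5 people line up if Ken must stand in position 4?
Fix one position: (5-1)! = 24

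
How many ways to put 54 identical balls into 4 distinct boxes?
C(54+4-1, 4-1) = C(57, 3) = 29260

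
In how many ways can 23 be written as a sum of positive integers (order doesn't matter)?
Pentagonal recurrence p(n) = p(n-1) + p(n-2) - p(n-5) - p(n-7) + p(n-12) + p(n-15) - ... gives p(0..22) = 1, 1, 2, 3, 5, 7, 11, 15, 22, 30, 42, 56, 77, 101, 135, 176, 231, 297, 385, 490, 627, 792, 1002. p(23) = p(22) + p(21) - p(18) - p(16) + p(11) + p(8) - p(1) = 1002 + 792 - 385 - 231 + 56 + 22 - 1 = 1255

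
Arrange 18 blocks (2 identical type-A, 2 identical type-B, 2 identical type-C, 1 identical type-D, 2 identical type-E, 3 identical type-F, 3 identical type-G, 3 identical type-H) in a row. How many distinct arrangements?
18! / (2! × 2! × 2! × 1! × 2! × 3! × 3! × 3!) = 1852538688000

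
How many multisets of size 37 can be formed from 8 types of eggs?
C(37+8-1, 8-1) = C(44, 7) = 38320568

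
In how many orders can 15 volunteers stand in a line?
15! = 1307674368000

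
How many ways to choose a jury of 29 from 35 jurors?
C(35,29) = 35!/(29!×6!) = 1623160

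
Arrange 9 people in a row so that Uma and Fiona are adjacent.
Treat as block: (9-1)! × 2! = 40320 × 2 = 80640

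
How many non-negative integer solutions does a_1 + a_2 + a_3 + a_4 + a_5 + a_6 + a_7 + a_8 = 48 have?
C(48+8-1, 8-1) = C(55, 7) = 202927725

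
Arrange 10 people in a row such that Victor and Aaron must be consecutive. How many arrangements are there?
Treat the 2 as one block: (10-2+1)! × 2! = 362880 × 2 = 725760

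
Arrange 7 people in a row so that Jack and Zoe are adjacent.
Treat as block: (7-1)! × 2! = 720 × 2 = 1440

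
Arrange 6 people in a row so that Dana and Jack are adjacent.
Treat as block: (6-1)! × 2! = 120 × 2 = 240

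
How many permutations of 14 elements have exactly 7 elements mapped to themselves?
Choose the 7 fixed points C(14,7) = 3432, derange the rest: !7 = Σ_{j=0}^{7} (-1)^j·7!/j! = 5040 - 5040 + 2520 - 840 + 210 - 42 + 7 - 1 = 1854. Product = 3432 × 1854 = 6362928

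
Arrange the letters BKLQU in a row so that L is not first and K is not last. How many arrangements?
By inclusion-exclusion: 5! - 2×(5-1)! + (5-2)! = 120 - 48 + 6 = 78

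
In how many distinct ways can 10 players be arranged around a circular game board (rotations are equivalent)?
Circular: fix one position, arrange the rest. (10-1)! = 362880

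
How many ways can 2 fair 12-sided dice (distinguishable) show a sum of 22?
Coefficient of x^22 in (x + x² + ... + x^12)^2. By inclusion-exclusion on dice exceeding 12: Σ_j (-1)^j C(2,j)·C(22-1-12j, 1) = C(2,0)·C(21,1) - C(2,1)·C(9,1) = 1·21 - 2·9 = 3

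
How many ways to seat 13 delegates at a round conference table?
Circular: fix one position, arrange the rest. (13-1)! = 479001600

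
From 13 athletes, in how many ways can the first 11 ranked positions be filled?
P(13,11) = 13!/(13-11)! = 3113510400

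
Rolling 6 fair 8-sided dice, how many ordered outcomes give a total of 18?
Coefficient of x^18 in (x + x² + ... + x^8)^6. By inclusion-exclusion on dice exceeding 8: Σ_j (-1)^j C(6,j)·C(18-1-8j, 5) = C(6,0)·C(17,5) - C(6,1)·C(9,5) = 1·6188 - 6·126 = 5432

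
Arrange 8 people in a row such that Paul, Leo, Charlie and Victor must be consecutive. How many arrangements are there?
Treat the 4 as one block: (8-4+1)! × 4! = 120 × 24 = 2880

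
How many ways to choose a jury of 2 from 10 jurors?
C(10,2) = 10!/(2!×8!) = 45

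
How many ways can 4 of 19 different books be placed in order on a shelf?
P(19,4) = 19!/(19-4)! = 93024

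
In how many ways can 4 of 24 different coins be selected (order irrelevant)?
C(24,4) = 24!/(4!×20!) = 10626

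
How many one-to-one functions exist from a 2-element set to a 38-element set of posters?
P(38,2) = 38!/(38-2)! = 1406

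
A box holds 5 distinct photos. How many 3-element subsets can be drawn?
C(5,3) = 5!/(3!×2!) = 10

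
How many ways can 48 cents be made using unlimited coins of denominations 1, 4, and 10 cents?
Coefficient of x^48 in 1/(1-x^1) · 1/(1-x^4) · 1/(1-x^10). Case on j = number of 10-cent coins (j = 0..4); remainder r = 48 - 10j is made from {1,4} in ⌊r/4⌋+1 ways. r = 48, 38, 28, 18, 8 → 13 + 10 + 8 + 5 + 3 = 39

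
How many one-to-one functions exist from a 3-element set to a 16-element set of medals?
P(16,3) = 16!/(16-3)! = 3360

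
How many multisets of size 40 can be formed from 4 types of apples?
C(40+4-1, 4-1) = C(43, 3) = 12341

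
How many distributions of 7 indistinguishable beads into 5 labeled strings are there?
C(7+5-1, 5-1) = C(11, 4) = 330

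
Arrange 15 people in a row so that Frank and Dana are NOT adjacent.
Total - adjacent = 15! - (15-1)!×2 = 1307674368000 - 174356582400 = 1133317785600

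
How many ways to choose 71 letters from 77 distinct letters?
C(77,71) = 77!/(71!×6!) = 237093780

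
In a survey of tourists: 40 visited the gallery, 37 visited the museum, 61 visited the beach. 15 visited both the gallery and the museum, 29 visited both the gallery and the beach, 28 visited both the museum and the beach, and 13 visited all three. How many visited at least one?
|A∪B∪C| = 40+37+61-15-29-28+13 = 79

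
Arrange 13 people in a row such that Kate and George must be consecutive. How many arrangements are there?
Treat the 2 as one block: (13-2+1)! × 2! = 479001600 × 2 = 958003200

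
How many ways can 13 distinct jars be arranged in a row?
13! = 6227020800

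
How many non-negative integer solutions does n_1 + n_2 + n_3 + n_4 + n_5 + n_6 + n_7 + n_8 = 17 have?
C(17+8-1, 8-1) = C(24, 7) = 346104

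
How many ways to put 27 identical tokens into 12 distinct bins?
C(27+12-1, 12-1) = C(38, 11) = 1203322288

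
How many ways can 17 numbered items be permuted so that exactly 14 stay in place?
Choose the 14 fixed points C(17,14) = 680, derange the rest: !3 = Σ_{j=0}^{3} (-1)^j·3!/j! = 6 - 6 + 3 - 1 = 2. Product = 680 × 2 = 1360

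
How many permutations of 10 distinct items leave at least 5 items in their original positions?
Exactly j fixed points: C(10,j)·!(10-j); sum over j ≥ 5 (derangement numbers via !m = (m-1)·(!(m-1) + !(m-2)): !0..!5 = 1, 0, 1, 2, 9, 44). Σ_{j=5}^{10} C(10,j)·!(10-j) = C(10,5)·!5 + C(10,6)·!4 + C(10,7)·!3 + C(10,8)·!2 + C(10,9)·!1 + C(10,10)·!0 = 252·44 + 210·9 + 120·2 + 45·1 + 10·0 + 1·1 = 13264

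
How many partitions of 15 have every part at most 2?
Let r_j(i) = number of partitions of i into parts ≤ j, for i = 0..15. r_1(i) = 1 for all i; r_j(i) = r_{j-1}(i) + r_j(i-j). Rows j = 2..2: ≤2: 1 1 2 2 3 3 4 4 5 5 6 6 7 7 8 8. r_2(15) = 8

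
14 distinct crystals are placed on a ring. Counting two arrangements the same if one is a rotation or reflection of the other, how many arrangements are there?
(14-1)!/2 = 6227020800/2 = 3113510400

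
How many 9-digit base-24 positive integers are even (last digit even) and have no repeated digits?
Last∈{0,2,4,6,8,10,12,14,16,18,20,22}. Last=0: 19769460480. Last nonzero: 11×22×P(22,7) = 208009105920. Total = 227778566400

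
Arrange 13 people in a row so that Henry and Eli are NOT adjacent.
Total - adjacent = 13! - (13-1)!×2 = 6227020800 - 958003200 = 5269017600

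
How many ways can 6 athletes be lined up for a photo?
6! = 720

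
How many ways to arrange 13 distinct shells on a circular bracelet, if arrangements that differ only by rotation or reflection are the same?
(13-1)!/2 = 479001600/2 = 239500800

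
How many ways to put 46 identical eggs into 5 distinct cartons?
C(46+5-1, 5-1) = C(50, 4) = 230300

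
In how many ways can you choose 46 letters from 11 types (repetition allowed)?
C(46+11-1, 11-1) = C(56, 10) = 35607051480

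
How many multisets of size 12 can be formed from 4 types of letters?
C(12+4-1, 4-1) = C(15, 3) = 455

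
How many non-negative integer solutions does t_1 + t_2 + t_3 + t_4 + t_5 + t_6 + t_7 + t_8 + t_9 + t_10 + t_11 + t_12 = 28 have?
C(28+12-1, 12-1) = C(39, 11) = 1676056044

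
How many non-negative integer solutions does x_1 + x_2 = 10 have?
C(10+2-1, 2-1) = C(11, 1) = 11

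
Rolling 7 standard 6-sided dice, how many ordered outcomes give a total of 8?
Coefficient of x^8 in (x + x² + ... + x^6)^7. By inclusion-exclusion on dice exceeding 6: Σ_j (-1)^j C(7,j)·C(8-1-6j, 6) = C(7,0)·C(7,6) = 1·7 = 7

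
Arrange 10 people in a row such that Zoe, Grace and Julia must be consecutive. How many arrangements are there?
Treat the 3 as one block: (10-3+1)! × 3! = 40320 × 6 = 241920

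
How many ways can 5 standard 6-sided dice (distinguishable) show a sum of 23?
Coefficient of x^23 in (x + x² + ... + x^6)^5. By inclusion-exclusion on dice exceeding 6: Σ_j (-1)^j C(5,j)·C(23-1-6j, 4) = C(5,0)·C(22,4) - C(5,1)·C(16,4) + C(5,2)·C(10,4) - C(5,3)·C(4,4) = 1·7315 - 5·1820 + 10·210 - 10·1 = 305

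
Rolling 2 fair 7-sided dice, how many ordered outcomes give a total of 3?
Coefficient of x^3 in (x + x² + ... + x^7)^2. By inclusion-exclusion on dice exceeding 7: Σ_j (-1)^j C(2,j)·C(3-1-7j, 1) = C(2,0)·C(2,1) = 1·2 = 2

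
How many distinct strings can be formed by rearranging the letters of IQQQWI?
6! / (3! × 1! × 2!) = 60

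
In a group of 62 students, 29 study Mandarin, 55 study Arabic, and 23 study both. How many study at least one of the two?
|A∪B| = |A| + |B| - |A∩B| = 29 + 55 - 23 = 61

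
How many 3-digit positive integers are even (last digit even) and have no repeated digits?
Last∈{0,2,4,6,8}. Last=0: 72. Last nonzero: 4×8×P(8,1) = 256. Total = 328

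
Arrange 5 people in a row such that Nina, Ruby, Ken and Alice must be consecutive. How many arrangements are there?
Treat the 4 as one block: (5-4+1)! × 4! = 2 × 24 = 48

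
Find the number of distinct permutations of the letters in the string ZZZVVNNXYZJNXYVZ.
16! / (3! × 5! × 2! × 2! × 3! × 1!) = 1210809600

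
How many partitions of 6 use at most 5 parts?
By conjugation, equals partitions of 6 into parts ≤ 5. Let r_j(i) = number of partitions of i into parts ≤ j, for i = 0..6. r_1(i) = 1 for all i; r_j(i) = r_{j-1}(i) + r_j(i-j). Rows j = 2..5: ≤2: 1 1 2 2 3 3 4; ≤3: 1 1 2 3 4 5 7; ≤4: 1 1 2 3 5 6 9; ≤5: 1 1 2 3 5 7 10. r_5(6) = 10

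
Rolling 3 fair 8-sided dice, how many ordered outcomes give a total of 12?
Coefficient of x^12 in (x + x² + ... + x^8)^3. By inclusion-exclusion on dice exceeding 8: Σ_j (-1)^j C(3,j)·C(12-1-8j, 2) = C(3,0)·C(11,2) - C(3,1)·C(3,2) = 1·55 - 3·3 = 46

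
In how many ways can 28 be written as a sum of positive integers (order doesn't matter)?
Pentagonal recurrence p(n) = p(n-1) + p(n-2) - p(n-5) - p(n-7) + p(n-12) + p(n-15) - ... gives p(0..27) = 1, 1, 2, 3, 5, 7, 11, 15, 22, 30, 42, 56, 77, 101, 135, 176, 231, 297, 385, 490, 627, 792, 1002, 1255, 1575, 1958, 2436, 3010. p(28) = p(27) + p(26) - p(23) - p(21) + p(16) + p(13) - p(6) - p(2) = 3010 + 2436 - 1255 - 792 + 231 + 101 - 11 - 2 = 3718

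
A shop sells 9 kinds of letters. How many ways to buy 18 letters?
C(18+9-1, 9-1) = C(26, 8) = 1562275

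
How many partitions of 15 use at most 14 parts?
By conjugation, equals partitions of 15 into parts ≤ 14. Let r_j(i) = number of partitions of i into parts ≤ j, for i = 0..15. r_1(i) = 1 for all i; r_j(i) = r_{j-1}(i) + r_j(i-j). Rows j = 2..14: ≤2: 1 1 2 2 3 3 4 4 5 5 6 6 7 7 8 8; ≤3: 1 1 2 3 4 5 7 8 10 12 14 16 19 21 24 27; ≤4: 1 1 2 3 5 6 9 11 15 18 23 27 34 39 47 54; ≤5: 1 1 2 3 5 7 10 13 18 23 30 37 47 57 70 84; ≤6: 1 1 2 3 5 7 11 14 20 26 35 44 58 71 90 110; ≤7: 1 1 2 3 5 7 11 15 21 28 38 49 65 82 105 131; ≤8: 1 1 2 3 5 7 11 15 22 29 40 52 70 89 116 146; ≤9: 1 1 2 3 5 7 11 15 22 30 41 54 73 94 123 157; ≤10: 1 1 2 3 5 7 11 15 22 30 42 55 75 97 128 164; ≤11: 1 1 2 3 5 7 11 15 22 30 42 56 76 99 131 169; ≤12: 1 1 2 3 5 7 11 15 22 30 42 56 77 100 133 172; ≤13: 1 1 2 3 5 7 11 15 22 30 42 56 77 101 134 174; ≤14: 1 1 2 3 5 7 11 15 22 30 42 56 77 101 135 175. r_14(15) = 175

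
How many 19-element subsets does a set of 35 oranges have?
C(35,19) = 35!/(19!×16!) = 4059928950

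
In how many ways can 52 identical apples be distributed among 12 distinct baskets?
C(52+12-1, 12-1) = C(63, 11) = 615790256823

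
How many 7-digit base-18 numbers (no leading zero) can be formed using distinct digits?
First digit: 17 choices (nonzero). Then descending: 17 × 17 × 16 × 15 × 14 × 13 × 12 = 151482240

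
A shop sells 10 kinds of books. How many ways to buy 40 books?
C(40+10-1, 10-1) = C(49, 9) = 2054455634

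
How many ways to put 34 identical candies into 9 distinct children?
C(34+9-1, 9-1) = C(42, 8) = 118030185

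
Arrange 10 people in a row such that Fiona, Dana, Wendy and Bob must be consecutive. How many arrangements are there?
Treat the 4 as one block: (10-4+1)! × 4! = 5040 × 24 = 120960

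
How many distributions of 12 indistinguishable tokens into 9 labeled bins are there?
C(12+9-1, 9-1) = C(20, 8) = 125970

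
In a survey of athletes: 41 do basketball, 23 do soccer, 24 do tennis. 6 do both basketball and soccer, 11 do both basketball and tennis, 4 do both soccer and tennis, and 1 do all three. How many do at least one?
|A∪B∪C| = 41+23+24-6-11-4+1 = 68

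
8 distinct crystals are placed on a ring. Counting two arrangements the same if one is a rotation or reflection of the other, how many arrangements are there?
(8-1)!/2 = 5040/2 = 2520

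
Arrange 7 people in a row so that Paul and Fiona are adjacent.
Treat as block: (7-1)! × 2! = 720 × 2 = 1440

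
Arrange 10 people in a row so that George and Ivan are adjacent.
Treat as block: (10-1)! × 2! = 362880 × 2 = 725760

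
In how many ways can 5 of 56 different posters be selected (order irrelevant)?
C(56,5) = 56!/(5!×51!) = 3819816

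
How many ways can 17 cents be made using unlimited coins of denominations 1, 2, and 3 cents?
Coefficient of x^17 in 1/(1-x^1) · 1/(1-x^2) · 1/(1-x^3). Case on j = number of 3-cent coins (j = 0..5); remainder r = 17 - 3j is made from {1,2} in ⌊r/2⌋+1 ways. r = 17, 14, 11, 8, 5, 2 → 9 + 8 + 6 + 5 + 3 + 2 = 33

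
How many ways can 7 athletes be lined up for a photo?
7! = 5040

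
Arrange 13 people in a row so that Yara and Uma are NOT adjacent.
Total - adjacent = 13! - (13-1)!×2 = 6227020800 - 958003200 = 5269017600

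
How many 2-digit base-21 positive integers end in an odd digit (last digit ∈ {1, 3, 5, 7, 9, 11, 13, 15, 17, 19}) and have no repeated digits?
Last∈{1,3,5,7,9,11,13,15,17,19}. Last=0: 0. Last nonzero: 10×19×P(19,0) = 190. Total = 190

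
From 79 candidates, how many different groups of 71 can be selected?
C(79,71) = 79!/(71!×8!) = 26088783435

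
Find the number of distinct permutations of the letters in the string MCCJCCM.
7! / (2! × 4! × 1!) = 105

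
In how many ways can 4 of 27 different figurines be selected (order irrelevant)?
C(27,4) = 27!/(4!×23!) = 17550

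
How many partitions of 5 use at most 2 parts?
By conjugation, equals partitions of 5 into parts ≤ 2. Let r_j(i) = number of partitions of i into parts ≤ j, for i = 0..5. r_1(i) = 1 for all i; r_j(i) = r_{j-1}(i) + r_j(i-j). Rows j = 2..2: ≤2: 1 1 2 2 3 3. r_2(5) = 3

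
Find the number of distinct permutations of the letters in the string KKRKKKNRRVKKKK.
14! / (1! × 9! × 3! × 1!) = 40040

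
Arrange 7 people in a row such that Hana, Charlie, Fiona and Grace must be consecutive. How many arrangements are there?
Treat the 4 as one block: (7-4+1)! × 4! = 24 × 24 = 576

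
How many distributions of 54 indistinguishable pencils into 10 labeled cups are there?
C(54+10-1, 10-1) = C(63, 9) = 23667689815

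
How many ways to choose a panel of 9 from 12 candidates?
C(12,9) = 12!/(9!×3!) = 220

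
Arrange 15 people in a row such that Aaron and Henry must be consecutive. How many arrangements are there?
Treat the 2 as one block: (15-2+1)! × 2! = 87178291200 × 2 = 174356582400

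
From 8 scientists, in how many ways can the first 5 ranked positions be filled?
P(8,5) = 8!/(8-5)! = 6720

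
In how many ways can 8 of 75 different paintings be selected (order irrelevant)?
C(75,8) = 75!/(8!×67!) = 16871053725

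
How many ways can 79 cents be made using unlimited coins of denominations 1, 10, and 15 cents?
Coefficient of x^79 in 1/(1-x^1) · 1/(1-x^10) · 1/(1-x^15). Case on j = number of 15-cent coins (j = 0..5); remainder r = 79 - 15j is made from {1,10} in ⌊r/10⌋+1 ways. r = 79, 64, 49, 34, 19, 4 → 8 + 7 + 5 + 4 + 2 + 1 = 27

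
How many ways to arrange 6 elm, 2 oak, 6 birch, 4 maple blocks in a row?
18! / (6! × 2! × 6! × 4!) = 257297040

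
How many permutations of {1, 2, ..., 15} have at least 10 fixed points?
Exactly j fixed points: C(15,j)·!(15-j); sum over j ≥ 10 (derangement numbers via !m = (m-1)·(!(m-1) + !(m-2)): !0..!5 = 1, 0, 1, 2, 9, 44). Σ_{j=10}^{15} C(15,j)·!(15-j) = C(15,10)·!5 + C(15,11)·!4 + C(15,12)·!3 + C(15,13)·!2 + C(15,14)·!1 + C(15,15)·!0 = 3003·44 + 1365·9 + 455·2 + 105·1 + 15·0 + 1·1 = 145433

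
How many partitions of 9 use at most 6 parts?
By conjugation, equals partitions of 9 into parts ≤ 6. Let r_j(i) = number of partitions of i into parts ≤ j, for i = 0..9. r_1(i) = 1 for all i; r_j(i) = r_{j-1}(i) + r_j(i-j). Rows j = 2..6: ≤2: 1 1 2 2 3 3 4 4 5 5; ≤3: 1 1 2 3 4 5 7 8 10 12; ≤4: 1 1 2 3 5 6 9 11 15 18; ≤5: 1 1 2 3 5 7 10 13 18 23; ≤6: 1 1 2 3 5 7 11 14 20 26. r_6(9) = 26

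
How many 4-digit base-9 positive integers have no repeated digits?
First digit: 8 choices (nonzero). Then descending: 8 × 8 × 7 × 6 = 2688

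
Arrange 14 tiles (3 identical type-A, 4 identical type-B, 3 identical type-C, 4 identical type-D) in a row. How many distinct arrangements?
14! / (3! × 4! × 3! × 4!) = 4204200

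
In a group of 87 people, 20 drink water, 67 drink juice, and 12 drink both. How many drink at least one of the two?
|A∪B| = |A| + |B| - |A∩B| = 20 + 67 - 12 = 75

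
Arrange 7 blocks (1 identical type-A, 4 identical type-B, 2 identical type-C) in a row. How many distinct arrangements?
7! / (1! × 4! × 2!) = 105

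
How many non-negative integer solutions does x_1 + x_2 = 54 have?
C(54+2-1, 2-1) = C(55, 1) = 55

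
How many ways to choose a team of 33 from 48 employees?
C(48,33) = 48!/(33!×15!) = 1093260079344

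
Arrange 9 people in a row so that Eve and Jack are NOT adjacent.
Total - adjacent = 9! - (9-1)!×2 = 362880 - 80640 = 282240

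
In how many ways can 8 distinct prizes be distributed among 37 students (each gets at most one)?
P(37,8) = 37!/(37-8)! = 1556675366400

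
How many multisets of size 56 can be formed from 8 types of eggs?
C(56+8-1, 8-1) = C(63, 7) = 553270671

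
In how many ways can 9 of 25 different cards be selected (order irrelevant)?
C(25,9) = 25!/(9!×16!) = 2042975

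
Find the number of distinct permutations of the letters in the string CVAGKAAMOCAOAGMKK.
17! / (2! × 3! × 1! × 2! × 5! × 2! × 2!) = 30875644800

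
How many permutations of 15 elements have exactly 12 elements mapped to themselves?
Choose the 12 fixed points C(15,12) = 455, derange the rest: !3 = Σ_{j=0}^{3} (-1)^j·3!/j! = 6 - 6 + 3 - 1 = 2. Product = 455 × 2 = 910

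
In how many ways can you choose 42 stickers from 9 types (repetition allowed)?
C(42+9-1, 9-1) = C(50, 8) = 536878650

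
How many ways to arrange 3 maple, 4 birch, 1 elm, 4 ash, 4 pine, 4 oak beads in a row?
20! / (3! × 4! × 1! × 4! × 4! × 4!) = 1222160940000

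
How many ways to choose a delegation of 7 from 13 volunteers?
C(13,7) = 13!/(7!×6!) = 1716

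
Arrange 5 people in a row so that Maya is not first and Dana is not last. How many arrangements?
By inclusion-exclusion: 5! - 2×(5-1)! + (5-2)! = 120 - 48 + 6 = 78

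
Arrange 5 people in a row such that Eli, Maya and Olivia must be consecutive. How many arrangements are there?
Treat the 3 as one block: (5-3+1)! × 3! = 6 × 6 = 36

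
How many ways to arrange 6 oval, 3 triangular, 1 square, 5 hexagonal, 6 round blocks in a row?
21! / (6! × 3! × 1! × 5! × 6!) = 136882025280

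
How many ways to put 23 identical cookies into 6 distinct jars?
C(23+6-1, 6-1) = C(28, 5) = 98280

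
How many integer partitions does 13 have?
Pentagonal recurrence p(n) = p(n-1) + p(n-2) - p(n-5) - p(n-7) + p(n-12) + p(n-15) - ... gives p(0..12) = 1, 1, 2, 3, 5, 7, 11, 15, 22, 30, 42, 56, 77. p(13) = p(12) + p(11) - p(8) - p(6) + p(1) = 77 + 56 - 22 - 11 + 1 = 101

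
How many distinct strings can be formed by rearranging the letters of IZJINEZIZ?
9! / (1! × 3! × 1! × 1! × 3!) = 10080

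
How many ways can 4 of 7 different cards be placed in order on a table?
P(7,4) = 7!/(7-4)! = 840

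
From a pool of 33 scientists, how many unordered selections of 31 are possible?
C(33,31) = 33!/(31!×2!) = 528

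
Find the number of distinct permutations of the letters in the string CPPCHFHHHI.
10! / (1! × 2! × 2! × 1! × 4!) = 37800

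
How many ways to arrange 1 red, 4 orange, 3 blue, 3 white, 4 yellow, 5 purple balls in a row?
20! / (1! × 4! × 3! × 3! × 4! × 5!) = 977728752000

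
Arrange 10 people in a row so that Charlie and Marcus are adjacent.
Treat as block: (10-1)! × 2! = 362880 × 2 = 725760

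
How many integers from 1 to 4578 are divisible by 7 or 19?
⌊4578/7⌋ + ⌊4578/19⌋ - ⌊4578/133⌋ = 654 + 240 - 34 = 860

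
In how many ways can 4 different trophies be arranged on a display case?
4! = 24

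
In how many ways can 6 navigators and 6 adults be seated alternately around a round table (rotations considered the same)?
Fix one of the navigators: (6-1)! ways for the remaining navigators, × 6! ways for the adults = 120 × 720 = 86400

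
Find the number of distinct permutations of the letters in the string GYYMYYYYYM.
10! / (7! × 2! × 1!) = 360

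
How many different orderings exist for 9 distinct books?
9! = 362880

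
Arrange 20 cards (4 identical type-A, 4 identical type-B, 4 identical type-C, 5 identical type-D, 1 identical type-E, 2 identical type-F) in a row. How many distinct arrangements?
20! / (4! × 4! × 4! × 5! × 1! × 2!) = 733296564000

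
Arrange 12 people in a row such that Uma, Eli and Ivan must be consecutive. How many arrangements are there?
Treat the 3 as one block: (12-3+1)! × 3! = 3628800 × 6 = 21772800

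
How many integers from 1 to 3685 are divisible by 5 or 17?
⌊3685/5⌋ + ⌊3685/17⌋ - ⌊3685/85⌋ = 737 + 216 - 43 = 910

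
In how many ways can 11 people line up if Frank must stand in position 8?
Fix one position: (11-1)! = 3628800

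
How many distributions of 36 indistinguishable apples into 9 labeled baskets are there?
C(36+9-1, 9-1) = C(44, 8) = 177232627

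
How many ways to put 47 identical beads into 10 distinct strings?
C(47+10-1, 10-1) = C(56, 9) = 7575968400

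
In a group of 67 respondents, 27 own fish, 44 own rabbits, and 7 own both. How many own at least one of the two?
|A∪B| = |A| + |B| - |A∩B| = 27 + 44 - 7 = 64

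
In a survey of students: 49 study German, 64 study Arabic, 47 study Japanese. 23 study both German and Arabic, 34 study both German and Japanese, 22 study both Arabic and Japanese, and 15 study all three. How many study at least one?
|A∪B∪C| = 49+64+47-23-34-22+15 = 96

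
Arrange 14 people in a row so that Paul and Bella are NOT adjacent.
Total - adjacent = 14! - (14-1)!×2 = 87178291200 - 12454041600 = 74724249600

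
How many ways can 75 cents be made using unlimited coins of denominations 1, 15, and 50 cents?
Coefficient of x^75 in 1/(1-x^1) · 1/(1-x^15) · 1/(1-x^50). Case on j = number of 50-cent coins (j = 0..1); remainder r = 75 - 50j is made from {1,15} in ⌊r/15⌋+1 ways. r = 75, 25 → 6 + 2 = 8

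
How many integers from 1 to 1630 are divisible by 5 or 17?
⌊1630/5⌋ + ⌊1630/17⌋ - ⌊1630/85⌋ = 326 + 95 - 19 = 402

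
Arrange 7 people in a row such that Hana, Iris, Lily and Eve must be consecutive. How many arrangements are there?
Treat the 4 as one block: (7-4+1)! × 4! = 24 × 24 = 576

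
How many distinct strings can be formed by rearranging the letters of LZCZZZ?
6! / (4! × 1! × 1!) = 30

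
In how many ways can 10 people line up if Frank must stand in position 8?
Fix one position: (10-1)! = 362880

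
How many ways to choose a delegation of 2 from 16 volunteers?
C(16,2) = 16!/(2!×14!) = 120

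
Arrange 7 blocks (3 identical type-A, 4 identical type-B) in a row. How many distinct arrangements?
7! / (3! × 4!) = 35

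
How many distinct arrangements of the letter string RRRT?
4! / (1! × 3!) = 4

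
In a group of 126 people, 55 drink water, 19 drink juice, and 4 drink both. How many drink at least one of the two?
|A∪B| = |A| + |B| - |A∩B| = 55 + 19 - 4 = 70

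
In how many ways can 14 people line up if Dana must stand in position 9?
Fix one position: (14-1)! = 6227020800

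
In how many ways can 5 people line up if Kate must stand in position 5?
Fix one position: (5-1)! = 24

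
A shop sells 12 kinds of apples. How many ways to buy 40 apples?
C(40+12-1, 12-1) = C(51, 11) = 47626016970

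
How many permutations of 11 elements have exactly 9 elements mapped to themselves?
Choose the 9 fixed points C(11,9) = 55, derange the rest: !2 = Σ_{j=0}^{2} (-1)^j·2!/j! = 2 - 2 + 1 = 1. Product = 55 × 1 = 55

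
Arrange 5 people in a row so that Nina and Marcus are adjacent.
Treat as block: (5-1)! × 2! = 24 × 2 = 48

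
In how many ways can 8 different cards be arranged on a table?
8! = 40320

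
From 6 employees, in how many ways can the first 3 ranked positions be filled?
P(6,3) = 6!/(6-3)! = 120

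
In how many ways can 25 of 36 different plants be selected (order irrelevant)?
C(36,25) = 36!/(25!×11!) = 600805296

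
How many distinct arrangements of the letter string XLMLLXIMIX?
10! / (3! × 2! × 3! × 2!) = 25200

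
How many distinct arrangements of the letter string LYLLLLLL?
8! / (7! × 1!) = 8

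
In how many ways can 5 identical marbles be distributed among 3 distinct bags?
C(5+3-1, 3-1) = C(7, 2) = 21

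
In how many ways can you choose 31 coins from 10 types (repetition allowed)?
C(31+10-1, 10-1) = C(40, 9) = 273438880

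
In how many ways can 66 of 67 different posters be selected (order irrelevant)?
C(67,66) = 67!/(66!×1!) = 67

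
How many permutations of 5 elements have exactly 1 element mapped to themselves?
Choose the 1 fixed point C(5,1) = 5, derange the rest: !4 = Σ_{j=0}^{4} (-1)^j·4!/j! = 24 - 24 + 12 - 4 + 1 = 9. Product = 5 × 9 = 45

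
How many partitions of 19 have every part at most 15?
Let r_j(i) = number of partitions of i into parts ≤ j, for i = 0..19. r_1(i) = 1 for all i; r_j(i) = r_{j-1}(i) + r_j(i-j). Rows j = 2..15: ≤2: 1 1 2 2 3 3 4 4 5 5 6 6 7 7 8 8 9 9 10 10; ≤3: 1 1 2 3 4 5 7 8 10 12 14 16 19 21 24 27 30 33 37 40; ≤4: 1 1 2 3 5 6 9 11 15 18 23 27 34 39 47 54 64 72 84 94; ≤5: 1 1 2 3 5 7 10 13 18 23 30 37 47 57 70 84 101 119 141 164; ≤6: 1 1 2 3 5 7 11 14 20 26 35 44 58 71 90 110 136 163 199 235; ≤7: 1 1 2 3 5 7 11 15 21 28 38 49 65 82 105 131 164 201 248 300; ≤8: 1 1 2 3 5 7 11 15 22 29 40 52 70 89 116 146 186 230 288 352; ≤9: 1 1 2 3 5 7 11 15 22 30 41 54 73 94 123 157 201 252 318 393; ≤10: 1 1 2 3 5 7 11 15 22 30 42 55 75 97 128 164 212 267 340 423; ≤11: 1 1 2 3 5 7 11 15 22 30 42 56 76 99 131 169 219 278 355 445; ≤12: 1 1 2 3 5 7 11 15 22 30 42 56 77 100 133 172 224 285 366 460; ≤13: 1 1 2 3 5 7 11 15 22 30 42 56 77 101 134 174 227 290 373 471; ≤14: 1 1 2 3 5 7 11 15 22 30 42 56 77 101 135 175 229 293 378 478; ≤15: 1 1 2 3 5 7 11 15 22 30 42 56 77 101 135 176 230 295 381 483. r_15(19) = 483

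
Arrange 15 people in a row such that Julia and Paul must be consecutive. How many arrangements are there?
Treat the 2 as one block: (15-2+1)! × 2! = 87178291200 × 2 = 174356582400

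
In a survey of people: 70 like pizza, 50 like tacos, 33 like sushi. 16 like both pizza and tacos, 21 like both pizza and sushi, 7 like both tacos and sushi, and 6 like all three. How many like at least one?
|A∪B∪C| = 70+50+33-16-21-7+6 = 115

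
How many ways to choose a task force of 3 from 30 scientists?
C(30,3) = 30!/(3!×27!) = 4060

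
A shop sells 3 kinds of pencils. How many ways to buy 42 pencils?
C(42+3-1, 3-1) = C(44, 2) = 946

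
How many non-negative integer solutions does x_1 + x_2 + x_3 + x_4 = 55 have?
C(55+4-1, 4-1) = C(58, 3) = 30856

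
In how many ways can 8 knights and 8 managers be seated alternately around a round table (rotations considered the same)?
Fix one of the knights: (8-1)! ways for the remaining knights, × 8! ways for the managers = 5040 × 40320 = 203212800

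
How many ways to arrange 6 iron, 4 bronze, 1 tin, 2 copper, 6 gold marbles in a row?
19! / (6! × 4! × 1! × 2! × 6!) = 4888643760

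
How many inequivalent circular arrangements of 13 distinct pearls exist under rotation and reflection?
(13-1)!/2 = 479001600/2 = 239500800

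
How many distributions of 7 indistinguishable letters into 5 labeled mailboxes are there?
C(7+5-1, 5-1) = C(11, 4) = 330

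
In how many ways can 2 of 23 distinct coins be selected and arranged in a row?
P(23,2) = 23!/(23-2)! = 506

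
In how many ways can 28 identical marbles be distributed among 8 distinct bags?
C(28+8-1, 8-1) = C(35, 7) = 6724520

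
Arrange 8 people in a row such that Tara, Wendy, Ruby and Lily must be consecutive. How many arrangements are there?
Treat the 4 as one block: (8-4+1)! × 4! = 120 × 24 = 2880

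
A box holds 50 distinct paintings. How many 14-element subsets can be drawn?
C(50,14) = 50!/(14!×36!) = 937845656300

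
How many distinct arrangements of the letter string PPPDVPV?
7! / (1! × 4! × 2!) = 105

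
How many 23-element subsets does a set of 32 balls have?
C(32,23) = 32!/(23!×9!) = 28048800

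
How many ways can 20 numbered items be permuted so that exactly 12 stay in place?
Choose the 12 fixed points C(20,12) = 125970, derange the rest: !8 = Σ_{j=0}^{8} (-1)^j·8!/j! = 40320 - 40320 + 20160 - 6720 + 1680 - 336 + 56 - 8 + 1 = 14833. Product = 125970 × 14833 = 1868513010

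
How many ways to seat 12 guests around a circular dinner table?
Circular: fix one position, arrange the rest. (12-1)! = 39916800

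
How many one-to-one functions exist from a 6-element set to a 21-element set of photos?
P(21,6) = 21!/(21-6)! = 39070080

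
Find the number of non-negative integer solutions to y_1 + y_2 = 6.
C(6+2-1, 2-1) = C(7, 1) = 7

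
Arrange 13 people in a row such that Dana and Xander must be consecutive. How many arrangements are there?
Treat the 2 as one block: (13-2+1)! × 2! = 479001600 × 2 = 958003200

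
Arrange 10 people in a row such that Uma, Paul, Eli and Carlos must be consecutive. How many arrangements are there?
Treat the 4 as one block: (10-4+1)! × 4! = 5040 × 24 = 120960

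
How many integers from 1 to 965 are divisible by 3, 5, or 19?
⌊965/3⌋+⌊965/5⌋+⌊965/19⌋ - ⌊965/15⌋-⌊965/57⌋-⌊965/95⌋ + ⌊965/285⌋ = 321+193+50 - 64-16-10 + 3 = 477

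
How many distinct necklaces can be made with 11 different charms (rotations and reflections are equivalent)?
(11-1)!/2 = 3628800/2 = 1814400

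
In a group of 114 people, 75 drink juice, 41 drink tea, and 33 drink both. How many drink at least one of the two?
|A∪B| = |A| + |B| - |A∩B| = 75 + 41 - 33 = 83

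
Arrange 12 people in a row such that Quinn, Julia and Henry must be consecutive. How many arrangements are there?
Treat the 3 as one block: (12-3+1)! × 3! = 3628800 × 6 = 21772800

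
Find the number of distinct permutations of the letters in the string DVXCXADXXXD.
11! / (1! × 5! × 1! × 1! × 3!) = 55440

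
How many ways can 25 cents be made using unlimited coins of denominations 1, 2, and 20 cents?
Coefficient of x^25 in 1/(1-x^1) · 1/(1-x^2) · 1/(1-x^20). Case on j = number of 20-cent coins (j = 0..1); remainder r = 25 - 20j is made from {1,2} in ⌊r/2⌋+1 ways. r = 25, 5 → 13 + 3 = 16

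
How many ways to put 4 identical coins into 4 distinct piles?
C(4+4-1, 4-1) = C(7, 3) = 35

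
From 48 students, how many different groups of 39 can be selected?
C(48,39) = 48!/(39!×9!) = 1677106640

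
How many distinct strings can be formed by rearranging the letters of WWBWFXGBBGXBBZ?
14! / (2! × 3! × 1! × 2! × 5! × 1!) = 30270240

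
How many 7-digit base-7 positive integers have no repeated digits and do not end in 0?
Last digit: 6 nonzero choices. First digit: 5 (nonzero, ≠last). Middle 5: P(5,5) = 120. Total = 3600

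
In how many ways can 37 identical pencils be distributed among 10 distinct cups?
C(37+10-1, 10-1) = C(46, 9) = 1101716330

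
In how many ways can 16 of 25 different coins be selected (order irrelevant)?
C(25,16) = 25!/(16!×9!) = 2042975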